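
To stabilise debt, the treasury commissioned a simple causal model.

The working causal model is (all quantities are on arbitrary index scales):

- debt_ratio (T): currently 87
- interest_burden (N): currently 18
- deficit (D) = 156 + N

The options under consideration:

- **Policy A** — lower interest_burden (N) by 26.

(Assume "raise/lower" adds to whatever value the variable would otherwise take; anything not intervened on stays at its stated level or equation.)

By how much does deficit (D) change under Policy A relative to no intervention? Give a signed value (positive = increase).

Baseline:
  N = 18
  D = 156 + 18 = 174
Policy A (N − 26):
  N = 18 − 26 = -8
  D = 156 + (-8) = 148
Change in D: 148 − 174 = -26

-26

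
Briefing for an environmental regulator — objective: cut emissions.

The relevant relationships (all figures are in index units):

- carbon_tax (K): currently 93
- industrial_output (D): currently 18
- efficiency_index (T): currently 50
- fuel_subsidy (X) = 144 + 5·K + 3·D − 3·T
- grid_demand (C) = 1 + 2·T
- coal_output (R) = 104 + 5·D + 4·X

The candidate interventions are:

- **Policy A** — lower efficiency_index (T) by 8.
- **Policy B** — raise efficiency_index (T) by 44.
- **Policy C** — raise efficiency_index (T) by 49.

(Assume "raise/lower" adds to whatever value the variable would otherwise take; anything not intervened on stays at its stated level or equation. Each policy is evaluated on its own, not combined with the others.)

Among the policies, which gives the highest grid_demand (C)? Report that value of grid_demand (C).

199

Policy A (T − 8):
  T = 50 − 8 = 42
  C = 1 + 2·42 = 85
Policy B (T + 44):
  T = 50 + 44 = 94
  C = 1 + 2·94 = 189
Policy C (T + 49):
  T = 50 + 49 = 99
  C = 1 + 2·99 = 199
Comparing — Policy A: C=85, Policy B: C=189, Policy C: C=199. Highest is 199 (Policy C).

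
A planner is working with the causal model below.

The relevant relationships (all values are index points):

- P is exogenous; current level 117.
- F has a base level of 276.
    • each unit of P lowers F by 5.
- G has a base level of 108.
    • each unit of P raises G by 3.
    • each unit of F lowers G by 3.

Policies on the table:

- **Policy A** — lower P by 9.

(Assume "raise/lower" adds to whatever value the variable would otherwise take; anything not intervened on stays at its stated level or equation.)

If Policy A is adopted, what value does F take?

-264

Policy A (P − 9):
  P = 117 − 9 = 108
  F = 276 − 5·108 = -264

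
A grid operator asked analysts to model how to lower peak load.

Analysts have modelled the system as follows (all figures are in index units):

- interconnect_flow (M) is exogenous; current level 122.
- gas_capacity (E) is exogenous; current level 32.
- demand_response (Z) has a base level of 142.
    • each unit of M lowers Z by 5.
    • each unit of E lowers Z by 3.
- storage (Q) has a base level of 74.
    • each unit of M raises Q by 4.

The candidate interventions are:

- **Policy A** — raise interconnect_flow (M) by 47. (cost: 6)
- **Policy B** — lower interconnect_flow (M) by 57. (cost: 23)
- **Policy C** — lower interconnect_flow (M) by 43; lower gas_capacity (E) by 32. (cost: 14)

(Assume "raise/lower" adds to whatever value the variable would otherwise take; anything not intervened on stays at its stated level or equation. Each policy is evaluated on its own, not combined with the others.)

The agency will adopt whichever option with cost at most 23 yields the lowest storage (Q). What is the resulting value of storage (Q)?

Policy A (M + 47):
  M = 122 + 47 = 169
  Q = 74 + 4·169 = 750
Policy B (M − 57):
  M = 122 − 57 = 65
  Q = 74 + 4·65 = 334
Policy C (M − 43, E − 32):
  M = 122 − 43 = 79
  Q = 74 + 4·79 = 390
Comparing — Policy A: Q=750, Policy B: Q=334, Policy C: Q=390. Lowest is 334 (Policy B).

334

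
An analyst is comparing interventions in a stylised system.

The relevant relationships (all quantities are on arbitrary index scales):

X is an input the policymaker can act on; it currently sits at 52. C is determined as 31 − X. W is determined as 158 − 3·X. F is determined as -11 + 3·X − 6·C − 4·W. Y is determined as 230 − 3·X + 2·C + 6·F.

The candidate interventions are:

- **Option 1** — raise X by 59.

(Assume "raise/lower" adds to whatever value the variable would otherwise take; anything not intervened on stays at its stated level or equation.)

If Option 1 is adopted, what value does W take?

-175

Option 1 (X + 59):
  X = 52 + 59 = 111
  W = 158 − 3·111 = -175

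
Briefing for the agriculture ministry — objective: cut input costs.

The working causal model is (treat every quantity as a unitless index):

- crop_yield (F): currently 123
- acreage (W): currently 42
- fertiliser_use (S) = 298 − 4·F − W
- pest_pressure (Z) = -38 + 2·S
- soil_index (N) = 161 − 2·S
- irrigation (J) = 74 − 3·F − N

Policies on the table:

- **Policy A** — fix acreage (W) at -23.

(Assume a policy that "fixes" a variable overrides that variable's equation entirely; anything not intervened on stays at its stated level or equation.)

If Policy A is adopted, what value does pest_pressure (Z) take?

Policy A (W := -23):
  F = 123
  W = -23
  S = 298 − 4·123 − (-23) = -171
  Z = -38 + 2·(-171) = -380

-380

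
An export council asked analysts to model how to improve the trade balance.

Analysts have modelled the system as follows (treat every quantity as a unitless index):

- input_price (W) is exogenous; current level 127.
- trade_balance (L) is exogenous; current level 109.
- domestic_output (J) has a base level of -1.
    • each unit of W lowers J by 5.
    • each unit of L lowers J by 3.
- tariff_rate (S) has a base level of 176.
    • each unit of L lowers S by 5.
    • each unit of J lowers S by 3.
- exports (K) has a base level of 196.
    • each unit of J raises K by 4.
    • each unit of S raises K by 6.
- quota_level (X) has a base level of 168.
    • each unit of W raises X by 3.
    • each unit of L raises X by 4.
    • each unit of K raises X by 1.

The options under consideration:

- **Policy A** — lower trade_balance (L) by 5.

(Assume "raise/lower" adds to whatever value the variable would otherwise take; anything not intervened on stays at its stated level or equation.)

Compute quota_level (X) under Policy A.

12369

Policy A (L − 5):
  W = 127
  L = 109 − 5 = 104
  J = -1 − 5·127 − 3·104 = -948
  S = 176 − 5·104 − 3·(-948) = 2500
  K = 196 + 4·(-948) + 6·2500 = 11404
  X = 168 + 3·127 + 4·104 + 11404 = 12369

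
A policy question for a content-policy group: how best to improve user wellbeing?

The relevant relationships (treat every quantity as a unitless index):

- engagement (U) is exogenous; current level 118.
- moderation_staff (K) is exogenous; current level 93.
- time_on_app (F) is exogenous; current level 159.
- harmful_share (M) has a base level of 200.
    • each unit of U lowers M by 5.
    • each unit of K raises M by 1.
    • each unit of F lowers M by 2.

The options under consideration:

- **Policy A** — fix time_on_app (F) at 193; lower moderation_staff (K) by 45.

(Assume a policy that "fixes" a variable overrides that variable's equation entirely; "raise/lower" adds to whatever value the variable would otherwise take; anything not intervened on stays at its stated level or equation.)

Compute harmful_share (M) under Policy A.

Policy A (F := 193, K − 45):
  U = 118
  K = 93 − 45 = 48
  F = 193
  M = 200 − 5·118 + 48 − 2·193 = -728

-728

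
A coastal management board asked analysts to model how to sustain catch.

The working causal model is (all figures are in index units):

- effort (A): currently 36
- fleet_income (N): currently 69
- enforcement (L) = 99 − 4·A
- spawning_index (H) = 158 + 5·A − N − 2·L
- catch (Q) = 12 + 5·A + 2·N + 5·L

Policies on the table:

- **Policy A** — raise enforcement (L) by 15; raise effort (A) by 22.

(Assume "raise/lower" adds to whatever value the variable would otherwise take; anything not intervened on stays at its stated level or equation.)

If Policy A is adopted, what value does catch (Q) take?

-150

Policy A (L + 15, A + 22):
  A = 36 + 22 = 58
  N = 69
  L = 99 − 4·58 (+15 from intervention) = -118
  Q = 12 + 5·58 + 2·69 + 5·(-118) = -150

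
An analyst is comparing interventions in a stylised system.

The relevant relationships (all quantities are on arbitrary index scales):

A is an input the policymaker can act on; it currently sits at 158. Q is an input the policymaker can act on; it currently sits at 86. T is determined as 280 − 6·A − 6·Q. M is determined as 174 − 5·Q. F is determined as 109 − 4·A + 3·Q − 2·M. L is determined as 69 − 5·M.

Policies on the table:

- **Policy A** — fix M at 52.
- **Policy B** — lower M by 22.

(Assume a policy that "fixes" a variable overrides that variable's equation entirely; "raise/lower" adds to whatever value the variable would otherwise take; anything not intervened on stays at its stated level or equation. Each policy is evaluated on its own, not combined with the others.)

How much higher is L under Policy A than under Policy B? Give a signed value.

Policy A (M := 52):
  Q = 86
  M = 52
  L = 69 − 5·52 = -191
Policy B (M − 22):
  Q = 86
  M = 174 − 5·86 (−22 from intervention) = -278
  L = 69 − 5·(-278) = 1459
L: -191 − 1459 = -1650

-1650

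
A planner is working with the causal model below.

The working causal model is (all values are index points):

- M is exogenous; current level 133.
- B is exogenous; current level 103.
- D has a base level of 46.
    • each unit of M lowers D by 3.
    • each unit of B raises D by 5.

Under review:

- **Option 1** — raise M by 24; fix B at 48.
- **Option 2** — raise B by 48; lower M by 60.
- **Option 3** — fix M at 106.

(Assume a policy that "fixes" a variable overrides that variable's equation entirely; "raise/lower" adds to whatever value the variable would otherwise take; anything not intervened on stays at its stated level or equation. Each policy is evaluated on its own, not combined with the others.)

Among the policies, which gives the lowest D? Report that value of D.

Option 1 (M + 24, B := 48):
  M = 133 + 24 = 157
  B = 48
  D = 46 − 3·157 + 5·48 = -185
Option 2 (B + 48, M − 60):
  M = 133 − 60 = 73
  B = 103 + 48 = 151
  D = 46 − 3·73 + 5·151 = 582
Option 3 (M := 106):
  M = 106
  B = 103
  D = 46 − 3·106 + 5·103 = 243
Comparing — Option 1: D=-185, Option 2: D=582, Option 3: D=243. Lowest is -185 (Option 1).

-185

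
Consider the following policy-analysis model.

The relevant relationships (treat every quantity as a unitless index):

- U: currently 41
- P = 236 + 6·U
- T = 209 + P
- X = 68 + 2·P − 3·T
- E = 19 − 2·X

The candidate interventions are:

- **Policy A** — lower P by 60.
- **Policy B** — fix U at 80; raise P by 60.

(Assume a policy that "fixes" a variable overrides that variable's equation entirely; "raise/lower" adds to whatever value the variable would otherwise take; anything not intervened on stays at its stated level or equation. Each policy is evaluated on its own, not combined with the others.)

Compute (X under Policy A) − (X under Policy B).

354

Policy A (P − 60):
  U = 41
  P = 236 + 6·41 (−60 from intervention) = 422
  T = 209 + 422 = 631
  X = 68 + 2·422 − 3·631 = -981
Policy B (U := 80, P + 60):
  U = 80
  P = 236 + 6·80 (+60 from intervention) = 776
  T = 209 + 776 = 985
  X = 68 + 2·776 − 3·985 = -1335
X: -981 − (-1335) = 354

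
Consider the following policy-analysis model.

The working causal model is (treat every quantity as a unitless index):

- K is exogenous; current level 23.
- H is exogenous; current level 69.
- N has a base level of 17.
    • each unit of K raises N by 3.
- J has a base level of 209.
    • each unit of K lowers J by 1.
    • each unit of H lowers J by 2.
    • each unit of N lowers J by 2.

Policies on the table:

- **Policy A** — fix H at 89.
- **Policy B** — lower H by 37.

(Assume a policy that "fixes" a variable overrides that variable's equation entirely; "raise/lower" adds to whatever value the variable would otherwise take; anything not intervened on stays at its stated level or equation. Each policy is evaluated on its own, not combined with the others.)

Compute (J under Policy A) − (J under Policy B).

-114

Policy A (H := 89):
  K = 23
  H = 89
  N = 17 + 3·23 = 86
  J = 209 − 23 − 2·89 − 2·86 = -164
Policy B (H − 37):
  K = 23
  H = 69 − 37 = 32
  N = 17 + 3·23 = 86
  J = 209 − 23 − 2·32 − 2·86 = -50
J: -164 − (-50) = -114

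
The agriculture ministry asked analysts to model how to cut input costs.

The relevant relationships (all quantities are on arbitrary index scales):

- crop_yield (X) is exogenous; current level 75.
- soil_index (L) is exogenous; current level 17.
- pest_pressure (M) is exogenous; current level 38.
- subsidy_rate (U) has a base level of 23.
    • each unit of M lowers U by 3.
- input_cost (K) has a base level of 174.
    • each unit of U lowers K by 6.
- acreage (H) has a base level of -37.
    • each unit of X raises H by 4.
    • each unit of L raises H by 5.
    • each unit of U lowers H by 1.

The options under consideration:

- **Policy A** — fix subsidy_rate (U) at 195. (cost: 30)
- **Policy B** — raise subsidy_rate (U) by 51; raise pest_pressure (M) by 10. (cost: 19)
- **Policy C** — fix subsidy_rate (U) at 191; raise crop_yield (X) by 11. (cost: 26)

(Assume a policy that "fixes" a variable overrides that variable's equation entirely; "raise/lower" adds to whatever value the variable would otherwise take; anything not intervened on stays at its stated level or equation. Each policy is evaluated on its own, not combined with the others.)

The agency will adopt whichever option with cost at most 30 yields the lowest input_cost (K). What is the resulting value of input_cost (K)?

-996

Policy A (U := 195):
  M = 38
  U = 195
  K = 174 − 6·195 = -996
Policy B (U + 51, M + 10):
  M = 38 + 10 = 48
  U = 23 − 3·48 (+51 from intervention) = -70
  K = 174 − 6·(-70) = 594
Policy C (U := 191, X + 11):
  M = 38
  U = 191
  K = 174 − 6·191 = -972
Comparing — Policy A: K=-996, Policy B: K=594, Policy C: K=-972. Lowest is -996 (Policy A).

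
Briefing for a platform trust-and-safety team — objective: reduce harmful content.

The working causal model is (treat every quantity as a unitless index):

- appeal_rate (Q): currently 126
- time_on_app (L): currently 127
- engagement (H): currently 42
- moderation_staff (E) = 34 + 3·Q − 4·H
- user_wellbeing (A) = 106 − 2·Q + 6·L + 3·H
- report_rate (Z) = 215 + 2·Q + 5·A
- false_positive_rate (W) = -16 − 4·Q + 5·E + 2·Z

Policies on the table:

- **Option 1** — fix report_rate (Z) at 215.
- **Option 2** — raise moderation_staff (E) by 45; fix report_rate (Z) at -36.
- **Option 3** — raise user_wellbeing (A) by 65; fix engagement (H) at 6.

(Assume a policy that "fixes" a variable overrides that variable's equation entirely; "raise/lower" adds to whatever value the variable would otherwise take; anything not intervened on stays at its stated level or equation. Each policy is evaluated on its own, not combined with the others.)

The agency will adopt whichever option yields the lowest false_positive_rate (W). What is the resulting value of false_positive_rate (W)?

Option 1 (Z := 215):
  Q = 126
  L = 127
  H = 42
  E = 34 + 3·126 − 4·42 = 244
  A = 106 − 2·126 + 6·127 + 3·42 = 742
  Z = 215
  W = -16 − 4·126 + 5·244 + 2·215 = 1130
Option 2 (E + 45, Z := -36):
  Q = 126
  L = 127
  H = 42
  E = 34 + 3·126 − 4·42 (+45 from intervention) = 289
  A = 106 − 2·126 + 6·127 + 3·42 = 742
  Z = -36
  W = -16 − 4·126 + 5·289 + 2·(-36) = 853
Option 3 (A + 65, H := 6):
  Q = 126
  L = 127
  H = 6
  E = 34 + 3·126 − 4·6 = 388
  A = 106 − 2·126 + 6·127 + 3·6 (+65 from intervention) = 699
  Z = 215 + 2·126 + 5·699 = 3962
  W = -16 − 4·126 + 5·388 + 2·3962 = 9344
Comparing — Option 1: W=1130, Option 2: W=853, Option 3: W=9344. Lowest is 853 (Option 2).

853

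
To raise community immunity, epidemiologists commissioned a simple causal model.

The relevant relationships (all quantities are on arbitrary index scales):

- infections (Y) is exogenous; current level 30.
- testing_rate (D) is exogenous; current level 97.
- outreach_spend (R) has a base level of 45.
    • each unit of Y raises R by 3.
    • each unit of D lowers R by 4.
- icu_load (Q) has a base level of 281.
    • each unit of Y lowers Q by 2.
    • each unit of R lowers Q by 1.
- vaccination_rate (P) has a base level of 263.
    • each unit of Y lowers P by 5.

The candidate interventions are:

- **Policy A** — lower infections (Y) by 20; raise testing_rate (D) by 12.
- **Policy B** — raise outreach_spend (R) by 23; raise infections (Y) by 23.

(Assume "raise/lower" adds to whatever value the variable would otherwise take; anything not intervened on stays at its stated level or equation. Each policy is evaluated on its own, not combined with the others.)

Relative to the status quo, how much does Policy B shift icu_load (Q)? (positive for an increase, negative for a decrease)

-138

Baseline:
  Y = 30
  D = 97
  R = 45 + 3·30 − 4·97 = -253
  Q = 281 − 2·30 − (-253) = 474
Policy B (R + 23, Y + 23):
  Y = 30 + 23 = 53
  D = 97
  R = 45 + 3·53 − 4·97 (+23 from intervention) = -161
  Q = 281 − 2·53 − (-161) = 336
Change in Q: 336 − 474 = -138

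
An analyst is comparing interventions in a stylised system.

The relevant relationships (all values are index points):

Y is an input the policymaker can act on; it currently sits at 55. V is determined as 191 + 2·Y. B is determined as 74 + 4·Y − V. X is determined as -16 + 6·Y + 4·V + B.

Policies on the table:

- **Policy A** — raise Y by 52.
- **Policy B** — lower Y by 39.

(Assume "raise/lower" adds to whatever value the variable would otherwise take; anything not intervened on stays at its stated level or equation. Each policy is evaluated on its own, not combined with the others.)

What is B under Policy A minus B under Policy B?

182

Policy A (Y + 52):
  Y = 55 + 52 = 107
  V = 191 + 2·107 = 405
  B = 74 + 4·107 − 405 = 97
Policy B (Y − 39):
  Y = 55 − 39 = 16
  V = 191 + 2·16 = 223
  B = 74 + 4·16 − 223 = -85
B: 97 − (-85) = 182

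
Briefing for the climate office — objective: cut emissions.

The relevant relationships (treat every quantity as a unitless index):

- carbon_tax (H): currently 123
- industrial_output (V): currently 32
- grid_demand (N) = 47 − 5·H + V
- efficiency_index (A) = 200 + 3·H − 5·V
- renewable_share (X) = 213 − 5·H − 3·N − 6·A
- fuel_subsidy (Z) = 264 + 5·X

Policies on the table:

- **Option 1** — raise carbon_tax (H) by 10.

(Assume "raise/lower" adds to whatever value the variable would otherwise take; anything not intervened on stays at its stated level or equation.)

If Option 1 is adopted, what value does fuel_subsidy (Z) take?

Option 1 (H + 10):
  H = 123 + 10 = 133
  V = 32
  N = 47 − 5·133 + 32 = -586
  A = 200 + 3·133 − 5·32 = 439
  X = 213 − 5·133 − 3·(-586) − 6·439 = -1328
  Z = 264 + 5·(-1328) = -6376

-6376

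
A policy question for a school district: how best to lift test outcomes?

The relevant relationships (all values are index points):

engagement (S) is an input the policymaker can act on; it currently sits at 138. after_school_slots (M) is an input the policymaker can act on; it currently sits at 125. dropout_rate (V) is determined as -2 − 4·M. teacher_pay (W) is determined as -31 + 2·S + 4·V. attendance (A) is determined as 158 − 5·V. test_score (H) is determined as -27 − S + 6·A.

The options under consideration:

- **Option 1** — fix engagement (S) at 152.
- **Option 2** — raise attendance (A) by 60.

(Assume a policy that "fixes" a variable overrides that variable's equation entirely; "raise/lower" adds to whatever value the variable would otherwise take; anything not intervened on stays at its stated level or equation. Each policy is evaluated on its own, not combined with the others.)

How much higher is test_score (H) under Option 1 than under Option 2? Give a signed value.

-374

Option 1 (S := 152):
  S = 152
  M = 125
  V = -2 − 4·125 = -502
  A = 158 − 5·(-502) = 2668
  H = -27 − 152 + 6·2668 = 15829
Option 2 (A + 60):
  S = 138
  M = 125
  V = -2 − 4·125 = -502
  A = 158 − 5·(-502) (+60 from intervention) = 2728
  H = -27 − 138 + 6·2728 = 16203
H: 15829 − 16203 = -374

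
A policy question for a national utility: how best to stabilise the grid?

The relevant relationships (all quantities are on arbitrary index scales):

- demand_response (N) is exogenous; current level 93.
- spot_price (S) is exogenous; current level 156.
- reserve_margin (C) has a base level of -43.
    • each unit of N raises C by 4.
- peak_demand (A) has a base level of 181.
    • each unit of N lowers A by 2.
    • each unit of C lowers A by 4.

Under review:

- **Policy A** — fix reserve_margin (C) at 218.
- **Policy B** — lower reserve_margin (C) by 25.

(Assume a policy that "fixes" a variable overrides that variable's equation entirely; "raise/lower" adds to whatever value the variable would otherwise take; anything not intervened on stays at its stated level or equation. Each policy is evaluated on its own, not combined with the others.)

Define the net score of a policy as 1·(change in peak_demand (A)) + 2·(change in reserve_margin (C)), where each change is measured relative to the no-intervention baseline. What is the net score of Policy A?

Baseline:
  N = 93
  C = -43 + 4·93 = 329
  A = 181 − 2·93 − 4·329 = -1321
Policy A (C := 218):
  N = 93
  C = 218
  A = 181 − 2·93 − 4·218 = -877
ΔA = -877 − (-1321) = 444; ΔC = 218 − 329 = -111
Score = 1·444 + 2·(-111) = 222

222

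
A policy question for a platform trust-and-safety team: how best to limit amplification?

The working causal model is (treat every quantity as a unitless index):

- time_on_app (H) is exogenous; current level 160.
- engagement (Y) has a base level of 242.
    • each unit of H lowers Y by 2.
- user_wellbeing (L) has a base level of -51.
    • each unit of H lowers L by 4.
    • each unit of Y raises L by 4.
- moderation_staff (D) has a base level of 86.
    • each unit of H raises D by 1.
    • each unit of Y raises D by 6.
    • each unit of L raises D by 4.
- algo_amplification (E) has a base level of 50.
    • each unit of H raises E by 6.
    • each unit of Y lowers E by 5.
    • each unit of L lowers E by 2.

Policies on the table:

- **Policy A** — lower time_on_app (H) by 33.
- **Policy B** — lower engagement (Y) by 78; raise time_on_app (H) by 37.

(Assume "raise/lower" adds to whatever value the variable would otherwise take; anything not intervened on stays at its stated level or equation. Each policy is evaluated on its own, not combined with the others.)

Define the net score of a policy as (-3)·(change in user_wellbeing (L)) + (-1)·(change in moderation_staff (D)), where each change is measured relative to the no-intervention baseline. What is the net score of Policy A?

-3135

Baseline:
  H = 160
  Y = 242 − 2·160 = -78
  L = -51 − 4·160 + 4·(-78) = -1003
  D = 86 + 160 + 6·(-78) + 4·(-1003) = -4234
Policy A (H − 33):
  H = 160 − 33 = 127
  Y = 242 − 2·127 = -12
  L = -51 − 4·127 + 4·(-12) = -607
  D = 86 + 127 + 6·(-12) + 4·(-607) = -2287
ΔL = -607 − (-1003) = 396; ΔD = -2287 − (-4234) = 1947
Score = (-3)·396 + (-1)·1947 = -3135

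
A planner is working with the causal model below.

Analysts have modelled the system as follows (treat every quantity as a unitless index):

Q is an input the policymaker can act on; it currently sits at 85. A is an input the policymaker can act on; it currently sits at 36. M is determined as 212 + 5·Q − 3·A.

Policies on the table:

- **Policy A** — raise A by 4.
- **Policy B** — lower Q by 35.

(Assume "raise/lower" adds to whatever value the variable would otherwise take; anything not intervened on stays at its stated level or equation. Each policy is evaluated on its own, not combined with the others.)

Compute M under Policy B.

Policy B (Q − 35):
  Q = 85 − 35 = 50
  A = 36
  M = 212 + 5·50 − 3·36 = 354

354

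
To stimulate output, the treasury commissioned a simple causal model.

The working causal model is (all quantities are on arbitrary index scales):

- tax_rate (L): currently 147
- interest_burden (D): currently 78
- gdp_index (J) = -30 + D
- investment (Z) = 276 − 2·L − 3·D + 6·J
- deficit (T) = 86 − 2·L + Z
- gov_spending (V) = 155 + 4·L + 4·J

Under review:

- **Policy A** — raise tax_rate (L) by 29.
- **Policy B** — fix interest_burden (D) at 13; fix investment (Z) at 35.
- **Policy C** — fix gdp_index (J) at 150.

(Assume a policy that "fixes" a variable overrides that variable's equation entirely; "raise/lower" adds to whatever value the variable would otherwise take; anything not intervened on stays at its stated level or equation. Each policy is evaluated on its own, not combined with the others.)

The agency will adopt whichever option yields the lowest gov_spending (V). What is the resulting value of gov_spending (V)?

675

Policy A (L + 29):
  L = 147 + 29 = 176
  D = 78
  J = -30 + 78 = 48
  V = 155 + 4·176 + 4·48 = 1051
Policy B (D := 13, Z := 35):
  L = 147
  D = 13
  J = -30 + 13 = -17
  V = 155 + 4·147 + 4·(-17) = 675
Policy C (J := 150):
  L = 147
  D = 78
  J = 150
  V = 155 + 4·147 + 4·150 = 1343
Comparing — Policy A: V=1051, Policy B: V=675, Policy C: V=1343. Lowest is 675 (Policy B).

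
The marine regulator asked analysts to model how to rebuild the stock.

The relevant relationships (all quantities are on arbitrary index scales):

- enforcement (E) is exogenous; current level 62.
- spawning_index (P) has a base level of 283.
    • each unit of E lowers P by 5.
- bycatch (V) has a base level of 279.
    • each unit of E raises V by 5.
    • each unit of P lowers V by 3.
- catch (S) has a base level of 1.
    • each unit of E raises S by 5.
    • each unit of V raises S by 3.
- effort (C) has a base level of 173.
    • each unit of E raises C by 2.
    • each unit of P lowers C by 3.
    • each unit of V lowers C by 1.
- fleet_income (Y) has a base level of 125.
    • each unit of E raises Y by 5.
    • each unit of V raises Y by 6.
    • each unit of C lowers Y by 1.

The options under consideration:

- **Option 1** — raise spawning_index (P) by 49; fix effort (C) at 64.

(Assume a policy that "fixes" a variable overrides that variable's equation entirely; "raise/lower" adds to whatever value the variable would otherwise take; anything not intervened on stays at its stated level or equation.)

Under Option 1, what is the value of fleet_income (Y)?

3509

Option 1 (P + 49, C := 64):
  E = 62
  P = 283 − 5·62 (+49 from intervention) = 22
  V = 279 + 5·62 − 3·22 = 523
  C = 64
  Y = 125 + 5·62 + 6·523 − 64 = 3509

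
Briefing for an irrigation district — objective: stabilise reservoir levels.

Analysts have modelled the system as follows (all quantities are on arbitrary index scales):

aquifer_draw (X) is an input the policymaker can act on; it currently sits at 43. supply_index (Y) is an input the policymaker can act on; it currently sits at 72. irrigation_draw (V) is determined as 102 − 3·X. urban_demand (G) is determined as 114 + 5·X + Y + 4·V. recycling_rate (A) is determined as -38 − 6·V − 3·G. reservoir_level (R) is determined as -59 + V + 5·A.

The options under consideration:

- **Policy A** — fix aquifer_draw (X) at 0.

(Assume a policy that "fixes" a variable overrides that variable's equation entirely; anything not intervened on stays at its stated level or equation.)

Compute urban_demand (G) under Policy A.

Policy A (X := 0):
  X = 0
  Y = 72
  V = 102 − 3·0 = 102
  G = 114 + 5·0 + 72 + 4·102 = 594

594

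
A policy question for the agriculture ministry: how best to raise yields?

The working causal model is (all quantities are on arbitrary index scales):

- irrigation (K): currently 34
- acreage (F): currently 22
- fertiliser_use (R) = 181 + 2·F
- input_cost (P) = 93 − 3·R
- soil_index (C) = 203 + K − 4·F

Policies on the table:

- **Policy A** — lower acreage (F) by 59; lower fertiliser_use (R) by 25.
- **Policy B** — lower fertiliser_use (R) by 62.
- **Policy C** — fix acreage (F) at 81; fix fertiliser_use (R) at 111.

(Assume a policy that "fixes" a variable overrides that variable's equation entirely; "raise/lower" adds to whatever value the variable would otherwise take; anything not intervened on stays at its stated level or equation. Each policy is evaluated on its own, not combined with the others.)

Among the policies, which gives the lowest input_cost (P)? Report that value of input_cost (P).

-396

Policy A (F − 59, R − 25):
  F = 22 − 59 = -37
  R = 181 + 2·(-37) (−25 from intervention) = 82
  P = 93 − 3·82 = -153
Policy B (R − 62):
  F = 22
  R = 181 + 2·22 (−62 from intervention) = 163
  P = 93 − 3·163 = -396
Policy C (F := 81, R := 111):
  F = 81
  R = 111
  P = 93 − 3·111 = -240
Comparing — Policy A: P=-153, Policy B: P=-396, Policy C: P=-240. Lowest is -396 (Policy B).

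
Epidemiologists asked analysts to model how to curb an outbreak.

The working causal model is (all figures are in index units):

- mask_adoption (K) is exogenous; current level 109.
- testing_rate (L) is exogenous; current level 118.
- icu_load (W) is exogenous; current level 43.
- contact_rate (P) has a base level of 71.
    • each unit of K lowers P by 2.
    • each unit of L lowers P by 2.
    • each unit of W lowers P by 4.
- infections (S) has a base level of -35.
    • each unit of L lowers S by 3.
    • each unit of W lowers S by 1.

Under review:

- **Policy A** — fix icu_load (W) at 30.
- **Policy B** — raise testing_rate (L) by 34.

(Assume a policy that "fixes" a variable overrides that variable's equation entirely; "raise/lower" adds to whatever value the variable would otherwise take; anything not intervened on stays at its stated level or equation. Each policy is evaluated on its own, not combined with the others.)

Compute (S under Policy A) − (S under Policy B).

115

Policy A (W := 30):
  L = 118
  W = 30
  S = -35 − 3·118 − 30 = -419
Policy B (L + 34):
  L = 118 + 34 = 152
  W = 43
  S = -35 − 3·152 − 43 = -534
S: -419 − (-534) = 115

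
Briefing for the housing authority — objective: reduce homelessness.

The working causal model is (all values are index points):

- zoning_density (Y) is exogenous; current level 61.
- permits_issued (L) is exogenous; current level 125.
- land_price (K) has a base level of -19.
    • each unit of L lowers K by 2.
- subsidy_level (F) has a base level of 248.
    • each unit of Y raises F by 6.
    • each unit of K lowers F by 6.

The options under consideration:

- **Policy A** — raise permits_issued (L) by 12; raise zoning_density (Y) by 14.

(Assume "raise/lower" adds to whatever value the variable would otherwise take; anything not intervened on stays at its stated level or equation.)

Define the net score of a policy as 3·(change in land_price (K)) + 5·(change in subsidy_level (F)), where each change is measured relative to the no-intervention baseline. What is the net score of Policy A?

Baseline:
  Y = 61
  L = 125
  K = -19 − 2·125 = -269
  F = 248 + 6·61 − 6·(-269) = 2228
Policy A (L + 12, Y + 14):
  Y = 61 + 14 = 75
  L = 125 + 12 = 137
  K = -19 − 2·137 = -293
  F = 248 + 6·75 − 6·(-293) = 2456
ΔK = -293 − (-269) = -24; ΔF = 2456 − 2228 = 228
Score = 3·(-24) + 5·228 = 1068

1068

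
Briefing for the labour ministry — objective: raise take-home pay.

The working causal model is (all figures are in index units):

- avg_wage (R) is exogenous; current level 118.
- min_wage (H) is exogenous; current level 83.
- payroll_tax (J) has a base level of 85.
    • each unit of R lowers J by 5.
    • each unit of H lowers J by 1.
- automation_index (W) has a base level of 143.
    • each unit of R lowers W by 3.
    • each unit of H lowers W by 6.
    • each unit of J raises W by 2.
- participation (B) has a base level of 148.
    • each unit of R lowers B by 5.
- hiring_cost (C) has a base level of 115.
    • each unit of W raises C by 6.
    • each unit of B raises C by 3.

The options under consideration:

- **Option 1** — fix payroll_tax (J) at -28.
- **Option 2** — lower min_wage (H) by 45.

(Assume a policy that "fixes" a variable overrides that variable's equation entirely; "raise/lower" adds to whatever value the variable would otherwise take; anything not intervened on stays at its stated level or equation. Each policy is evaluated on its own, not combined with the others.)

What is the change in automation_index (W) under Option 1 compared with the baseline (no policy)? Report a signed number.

1120

Baseline:
  R = 118
  H = 83
  J = 85 − 5·118 − 83 = -588
  W = 143 − 3·118 − 6·83 + 2·(-588) = -1885
Option 1 (J := -28):
  R = 118
  H = 83
  J = -28
  W = 143 − 3·118 − 6·83 + 2·(-28) = -765
Change in W: -765 − (-1885) = 1120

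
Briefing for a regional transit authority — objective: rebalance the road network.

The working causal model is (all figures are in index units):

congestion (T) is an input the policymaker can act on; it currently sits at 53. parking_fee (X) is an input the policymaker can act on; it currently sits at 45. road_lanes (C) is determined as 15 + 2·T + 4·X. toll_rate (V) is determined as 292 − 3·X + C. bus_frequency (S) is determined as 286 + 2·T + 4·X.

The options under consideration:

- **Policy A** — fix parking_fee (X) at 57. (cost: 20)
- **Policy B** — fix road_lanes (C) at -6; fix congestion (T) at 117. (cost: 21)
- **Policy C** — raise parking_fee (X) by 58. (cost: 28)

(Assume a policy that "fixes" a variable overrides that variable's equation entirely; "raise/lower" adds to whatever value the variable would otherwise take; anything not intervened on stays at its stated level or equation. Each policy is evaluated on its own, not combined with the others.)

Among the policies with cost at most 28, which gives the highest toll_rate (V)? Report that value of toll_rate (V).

Policy A (X := 57):
  T = 53
  X = 57
  C = 15 + 2·53 + 4·57 = 349
  V = 292 − 3·57 + 349 = 470
Policy B (C := -6, T := 117):
  T = 117
  X = 45
  C = -6
  V = 292 − 3·45 + (-6) = 151
Policy C (X + 58):
  T = 53
  X = 45 + 58 = 103
  C = 15 + 2·53 + 4·103 = 533
  V = 292 − 3·103 + 533 = 516
Comparing — Policy A: V=470, Policy B: V=151, Policy C: V=516. Highest is 516 (Policy C).

516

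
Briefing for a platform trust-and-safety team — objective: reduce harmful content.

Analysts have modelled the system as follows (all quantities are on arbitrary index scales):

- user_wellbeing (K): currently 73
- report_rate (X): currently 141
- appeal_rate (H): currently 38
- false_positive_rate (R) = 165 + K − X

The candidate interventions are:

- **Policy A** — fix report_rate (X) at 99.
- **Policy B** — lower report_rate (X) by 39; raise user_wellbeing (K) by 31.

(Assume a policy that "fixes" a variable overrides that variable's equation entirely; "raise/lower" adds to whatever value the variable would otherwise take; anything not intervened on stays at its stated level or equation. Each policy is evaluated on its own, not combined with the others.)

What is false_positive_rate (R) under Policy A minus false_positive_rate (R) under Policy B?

Policy A (X := 99):
  K = 73
  X = 99
  R = 165 + 73 − 99 = 139
Policy B (X − 39, K + 31):
  K = 73 + 31 = 104
  X = 141 − 39 = 102
  R = 165 + 104 − 102 = 167
R: 139 − 167 = -28

-28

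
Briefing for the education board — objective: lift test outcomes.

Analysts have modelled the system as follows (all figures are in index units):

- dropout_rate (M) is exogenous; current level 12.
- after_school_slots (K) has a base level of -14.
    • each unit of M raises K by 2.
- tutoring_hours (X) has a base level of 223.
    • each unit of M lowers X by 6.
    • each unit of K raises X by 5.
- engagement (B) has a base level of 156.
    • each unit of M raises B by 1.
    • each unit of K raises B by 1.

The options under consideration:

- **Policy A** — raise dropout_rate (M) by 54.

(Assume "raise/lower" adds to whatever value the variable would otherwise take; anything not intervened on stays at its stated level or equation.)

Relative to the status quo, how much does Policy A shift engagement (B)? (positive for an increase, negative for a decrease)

Baseline:
  M = 12
  K = -14 + 2·12 = 10
  B = 156 + 12 + 10 = 178
Policy A (M + 54):
  M = 12 + 54 = 66
  K = -14 + 2·66 = 118
  B = 156 + 66 + 118 = 340
Change in B: 340 − 178 = 162

162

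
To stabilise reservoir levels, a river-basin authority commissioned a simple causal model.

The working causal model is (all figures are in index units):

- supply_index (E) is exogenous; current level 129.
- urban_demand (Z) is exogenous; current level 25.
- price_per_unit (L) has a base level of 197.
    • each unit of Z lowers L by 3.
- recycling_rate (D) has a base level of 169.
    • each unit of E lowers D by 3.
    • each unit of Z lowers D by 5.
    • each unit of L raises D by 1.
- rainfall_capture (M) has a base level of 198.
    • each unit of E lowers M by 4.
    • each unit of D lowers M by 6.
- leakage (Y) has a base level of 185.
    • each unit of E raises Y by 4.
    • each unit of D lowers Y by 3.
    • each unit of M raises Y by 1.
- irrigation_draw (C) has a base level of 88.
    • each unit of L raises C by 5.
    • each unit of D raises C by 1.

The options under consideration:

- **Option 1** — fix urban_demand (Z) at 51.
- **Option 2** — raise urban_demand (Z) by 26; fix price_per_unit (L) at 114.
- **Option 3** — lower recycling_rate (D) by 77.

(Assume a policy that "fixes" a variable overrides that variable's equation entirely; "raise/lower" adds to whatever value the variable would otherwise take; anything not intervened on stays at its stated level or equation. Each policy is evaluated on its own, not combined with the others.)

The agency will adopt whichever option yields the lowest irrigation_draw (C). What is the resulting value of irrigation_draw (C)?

-121

Option 1 (Z := 51):
  E = 129
  Z = 51
  L = 197 − 3·51 = 44
  D = 169 − 3·129 − 5·51 + 44 = -429
  C = 88 + 5·44 + (-429) = -121
Option 2 (Z + 26, L := 114):
  E = 129
  Z = 25 + 26 = 51
  L = 114
  D = 169 − 3·129 − 5·51 + 114 = -359
  C = 88 + 5·114 + (-359) = 299
Option 3 (D − 77):
  E = 129
  Z = 25
  L = 197 − 3·25 = 122
  D = 169 − 3·129 − 5·25 + 122 (−77 from intervention) = -298
  C = 88 + 5·122 + (-298) = 400
Comparing — Option 1: C=-121, Option 2: C=299, Option 3: C=400. Lowest is -121 (Option 1).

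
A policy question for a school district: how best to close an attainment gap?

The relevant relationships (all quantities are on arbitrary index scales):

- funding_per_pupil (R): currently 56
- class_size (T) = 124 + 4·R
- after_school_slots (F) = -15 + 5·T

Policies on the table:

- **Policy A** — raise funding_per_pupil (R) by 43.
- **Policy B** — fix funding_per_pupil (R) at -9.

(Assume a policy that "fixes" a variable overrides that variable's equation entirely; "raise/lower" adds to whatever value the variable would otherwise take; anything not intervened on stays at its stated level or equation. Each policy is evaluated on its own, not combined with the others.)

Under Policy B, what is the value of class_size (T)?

Policy B (R := -9):
  R = -9
  T = 124 + 4·(-9) = 88

88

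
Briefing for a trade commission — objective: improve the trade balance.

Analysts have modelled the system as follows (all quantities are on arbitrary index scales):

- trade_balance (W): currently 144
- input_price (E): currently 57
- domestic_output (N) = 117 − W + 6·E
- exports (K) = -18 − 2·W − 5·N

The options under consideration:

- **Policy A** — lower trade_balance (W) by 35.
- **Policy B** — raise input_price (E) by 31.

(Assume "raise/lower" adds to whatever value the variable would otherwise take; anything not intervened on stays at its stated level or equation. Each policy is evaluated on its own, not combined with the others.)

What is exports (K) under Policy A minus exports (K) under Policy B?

Policy A (W − 35):
  W = 144 − 35 = 109
  E = 57
  N = 117 − 109 + 6·57 = 350
  K = -18 − 2·109 − 5·350 = -1986
Policy B (E + 31):
  W = 144
  E = 57 + 31 = 88
  N = 117 − 144 + 6·88 = 501
  K = -18 − 2·144 − 5·501 = -2811
K: -1986 − (-2811) = 825

825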